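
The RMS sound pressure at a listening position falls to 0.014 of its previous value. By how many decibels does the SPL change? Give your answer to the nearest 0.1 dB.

SPL change from a pressure ratio uses the 20·log₁₀ form:
20·log₁₀(0.014) = -37.1 dB.

-37.1 dB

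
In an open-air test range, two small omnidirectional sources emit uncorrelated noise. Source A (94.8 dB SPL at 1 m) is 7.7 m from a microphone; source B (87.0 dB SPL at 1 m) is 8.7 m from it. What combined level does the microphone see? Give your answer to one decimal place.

77.6 dB SPL

At the listener: L_A = 94.8 − 20·log₁₀(7.7) = 77.07 dB; L_B = 87.0 − 20·log₁₀(8.7) = 68.21 dB.
Combined: 10·log₁₀(10^(77.07/10)+10^(68.21/10)) = 77.6 dB SPL.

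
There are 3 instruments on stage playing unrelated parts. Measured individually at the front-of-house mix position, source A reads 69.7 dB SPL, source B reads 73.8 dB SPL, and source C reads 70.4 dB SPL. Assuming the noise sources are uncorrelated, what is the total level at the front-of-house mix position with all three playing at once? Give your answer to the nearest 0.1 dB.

Add the sources as powers (linear), then convert back to dB:
L_total = 10·log₁₀(10^(69.7/10) + 10^(73.8/10) + 10^(70.4/10)) = 10·log₁₀(44290000) = 76.5 dB SPL.

76.5 dB SPL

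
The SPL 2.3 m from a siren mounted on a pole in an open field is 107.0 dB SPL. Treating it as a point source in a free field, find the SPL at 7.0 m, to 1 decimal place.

Free-field point source: level drops by 20·log₁₀ of the distance ratio.
ΔL = −20·log₁₀(7.0/2.3) = -9.67 dB, so L₂ = 107.0 + (-9.67) = 97.3 dB SPL.

97.3 dB SPL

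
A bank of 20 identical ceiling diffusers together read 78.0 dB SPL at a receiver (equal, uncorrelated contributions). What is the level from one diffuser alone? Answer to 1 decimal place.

65.0 dB SPL

20 equal incoherent sources add 10·log₁₀(20) = 13.01 dB over one source.
L_one = 78.0 − 13.01 = 65.0 dB SPL.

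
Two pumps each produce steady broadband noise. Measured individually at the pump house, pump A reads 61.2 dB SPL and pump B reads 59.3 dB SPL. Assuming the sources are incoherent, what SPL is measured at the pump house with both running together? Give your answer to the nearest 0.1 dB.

63.4 dB SPL

Incoherent sources sum as intensities:
L_total = 10·log₁₀(10^(61.2/10) + 10^(59.3/10)) = 10·log₁₀(2169000) = 63.4 dB SPL.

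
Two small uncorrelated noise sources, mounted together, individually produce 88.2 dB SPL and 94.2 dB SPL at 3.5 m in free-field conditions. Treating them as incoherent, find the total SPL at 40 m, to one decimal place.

74.0 dB SPL

Combined at 3.5 m: 10·log₁₀(10^(88.2/10)+10^(94.2/10)) = 95.17 dB SPL.
Then apply −20·log₁₀(40/3.5) = -21.16 dB → 74.0 dB SPL.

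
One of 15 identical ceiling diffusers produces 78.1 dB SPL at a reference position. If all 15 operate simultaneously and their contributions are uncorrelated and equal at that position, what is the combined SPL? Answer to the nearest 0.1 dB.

15 equal incoherent sources raise the level by 10·log₁₀(15) = 11.76 dB.
L_total = 78.1 + 11.76 = 89.9 dB SPL.

89.9 dB SPL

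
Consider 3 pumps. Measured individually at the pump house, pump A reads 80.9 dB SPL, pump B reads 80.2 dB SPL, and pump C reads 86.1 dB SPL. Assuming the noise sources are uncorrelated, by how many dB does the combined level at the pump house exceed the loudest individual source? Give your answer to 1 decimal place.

Incoherent sources sum as intensities:
L_total = 10·log₁₀(10^(80.9/10) + 10^(80.2/10) + 10^(86.1/10)) = 88.03 dB SPL.
Excess over the loudest (86.1 dB): 88.03 − 86.1 = 1.9 dB.

1.9 dB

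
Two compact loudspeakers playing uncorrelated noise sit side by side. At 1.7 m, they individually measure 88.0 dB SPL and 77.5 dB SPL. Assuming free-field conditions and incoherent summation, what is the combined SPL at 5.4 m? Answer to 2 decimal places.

78.33 dB SPL

Combined at 1.7 m: 10·log₁₀(10^(88.0/10)+10^(77.5/10)) = 88.371 dB SPL.
Then apply −20·log₁₀(5.4/1.7) = -10.039 dB → 78.33 dB SPL.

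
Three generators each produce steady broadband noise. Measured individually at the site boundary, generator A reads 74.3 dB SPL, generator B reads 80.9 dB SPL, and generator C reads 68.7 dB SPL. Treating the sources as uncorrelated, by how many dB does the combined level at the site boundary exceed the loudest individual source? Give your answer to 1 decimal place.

Uncorrelated sources add in intensity (power), not in dB.
L_total = 10·log₁₀(10^(74.3/10) + 10^(80.9/10) + 10^(68.7/10)) = 81.97 dB SPL.
Excess over the loudest (80.9 dB): 81.97 − 80.9 = 1.1 dB.

1.1 dB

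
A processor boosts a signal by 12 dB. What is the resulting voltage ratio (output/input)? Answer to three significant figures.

3.98

Voltage ratio = 10^(dB/20).
10^(12/20) = 10^(0.6000) = 3.98.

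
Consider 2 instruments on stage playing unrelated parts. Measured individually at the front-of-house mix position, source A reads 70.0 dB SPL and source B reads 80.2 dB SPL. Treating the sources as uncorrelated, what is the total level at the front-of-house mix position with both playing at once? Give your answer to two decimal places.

Incoherent sources sum as intensities:
L_total = 10·log₁₀(10^(70.0/10) + 10^(80.2/10)) = 10·log₁₀(114700000) = 80.60 dB SPL.

80.60 dB SPL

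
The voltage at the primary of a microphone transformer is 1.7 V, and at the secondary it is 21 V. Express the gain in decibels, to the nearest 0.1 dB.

For a voltage ratio, dB = 20·log₁₀(V₂/V₁).
20·log₁₀(21/1.7) = 20·log₁₀(12.35) = 21.8 dB.

21.8 dB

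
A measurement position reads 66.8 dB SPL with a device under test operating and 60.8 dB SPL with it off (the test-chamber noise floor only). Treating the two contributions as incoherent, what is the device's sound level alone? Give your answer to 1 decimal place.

Remove the background by subtracting linear intensities:
L_src = 10·log₁₀(10^(66.8/10) − 10^(60.8/10)) = 10·log₁₀(3584000) = 65.5 dB SPL.

65.5 dB SPL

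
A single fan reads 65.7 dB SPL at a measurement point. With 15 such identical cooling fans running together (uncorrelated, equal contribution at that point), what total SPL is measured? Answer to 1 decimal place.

77.5 dB SPL

15 equal incoherent sources raise the level by 10·log₁₀(15) = 11.76 dB.
L_total = 65.7 + 11.76 = 77.5 dB SPL.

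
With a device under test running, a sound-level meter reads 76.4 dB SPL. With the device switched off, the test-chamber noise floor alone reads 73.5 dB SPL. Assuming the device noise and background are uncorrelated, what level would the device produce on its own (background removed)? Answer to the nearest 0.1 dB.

Subtract intensities: L_src = 10·log₁₀(10^(L_total/10) − 10^(L_bg/10)).
L_src = 10·log₁₀(10^(76.4/10) − 10^(73.5/10)) = 10·log₁₀(21260000) = 73.3 dB SPL.

73.3 dB SPL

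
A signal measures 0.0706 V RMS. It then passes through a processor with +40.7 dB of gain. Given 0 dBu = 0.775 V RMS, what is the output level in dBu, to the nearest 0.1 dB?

+19.9 dBu

Input level: 20·log₁₀(0.0706/0.775) = -20.81 dBu.
Output: -20.81 + 40.7 = +19.9 dBu.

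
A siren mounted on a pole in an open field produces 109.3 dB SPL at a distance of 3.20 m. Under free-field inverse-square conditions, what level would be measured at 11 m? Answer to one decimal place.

98.6 dB SPL

Free-field point source: level drops by 20·log₁₀ of the distance ratio.
ΔL = −20·log₁₀(11/3.20) = -10.72 dB, so L₂ = 109.3 + (-10.72) = 98.6 dB SPL.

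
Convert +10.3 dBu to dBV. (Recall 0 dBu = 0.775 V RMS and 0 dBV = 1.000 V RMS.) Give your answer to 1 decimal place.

The offset between the scales is 20·log₁₀(0.775/1.000) = −2.214 dB.
So dBV = +10.3 − 2.214 = +8.1 dBV.

+8.1 dBV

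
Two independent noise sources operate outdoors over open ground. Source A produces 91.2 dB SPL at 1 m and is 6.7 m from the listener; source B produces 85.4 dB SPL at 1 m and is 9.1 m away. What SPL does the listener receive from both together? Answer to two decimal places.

75.26 dB SPL

At the listener: L_A = 91.2 − 20·log₁₀(6.7) = 74.679 dB; L_B = 85.4 − 20·log₁₀(9.1) = 66.219 dB.
Combined: 10·log₁₀(10^(74.679/10)+10^(66.219/10)) = 75.26 dB SPL.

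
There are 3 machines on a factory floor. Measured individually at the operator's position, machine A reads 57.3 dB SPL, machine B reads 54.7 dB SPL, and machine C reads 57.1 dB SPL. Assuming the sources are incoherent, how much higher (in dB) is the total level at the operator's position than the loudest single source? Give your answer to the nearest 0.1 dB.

4.0 dB

Incoherent sources sum as intensities:
L_total = 10·log₁₀(10^(57.3/10) + 10^(54.7/10) + 10^(57.1/10)) = 61.29 dB SPL.
Excess over the loudest (57.3 dB): 61.29 − 57.3 = 4.0 dB.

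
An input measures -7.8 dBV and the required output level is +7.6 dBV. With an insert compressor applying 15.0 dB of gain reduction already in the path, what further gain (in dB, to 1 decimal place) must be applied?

30.4 dB

The required make-up gain is the shortfall in the dB sum.
G = +7.6 − (-7.8) + 15.0 = 30.4 dB.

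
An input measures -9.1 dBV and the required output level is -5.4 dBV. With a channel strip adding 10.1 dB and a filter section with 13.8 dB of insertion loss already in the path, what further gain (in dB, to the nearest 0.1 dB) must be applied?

7.4 dB

The required make-up gain is the shortfall in the dB sum.
G = -5.4 − (-9.1) − 10.1 + 13.8 = 7.4 dB.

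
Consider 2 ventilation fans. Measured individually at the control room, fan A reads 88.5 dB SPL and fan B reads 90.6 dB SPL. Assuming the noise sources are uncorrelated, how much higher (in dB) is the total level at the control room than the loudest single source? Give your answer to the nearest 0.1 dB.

2.1 dB

Uncorrelated sources add in intensity (power), not in dB.
L_total = 10·log₁₀(10^(88.5/10) + 10^(90.6/10)) = 92.69 dB SPL.
Excess over the loudest (90.6 dB): 92.69 − 90.6 = 2.1 dB.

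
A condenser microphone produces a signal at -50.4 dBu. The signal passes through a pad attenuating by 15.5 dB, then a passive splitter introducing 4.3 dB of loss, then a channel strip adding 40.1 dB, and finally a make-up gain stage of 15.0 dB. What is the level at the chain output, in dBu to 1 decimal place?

-15.1 dBu

Cascaded gains and losses add directly in dB.
-50.4 − 15.5 − 4.3 + 40.1 + 15.0 = -15.1 dBu.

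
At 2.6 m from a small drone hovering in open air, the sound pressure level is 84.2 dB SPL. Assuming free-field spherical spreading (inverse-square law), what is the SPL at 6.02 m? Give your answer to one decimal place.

For a point source in a free field, ΔL = −20·log₁₀(d₂/d₁).
ΔL = −20·log₁₀(6.02/2.6) = -7.29 dB, so L₂ = 84.2 + (-7.29) = 76.9 dB SPL.

76.9 dB SPL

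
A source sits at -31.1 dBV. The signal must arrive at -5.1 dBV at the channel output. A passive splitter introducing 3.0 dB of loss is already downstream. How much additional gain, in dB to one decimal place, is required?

29.0 dB

The required make-up gain is the shortfall in the dB sum.
G = -5.1 − (-31.1) + 3.0 = 29.0 dB.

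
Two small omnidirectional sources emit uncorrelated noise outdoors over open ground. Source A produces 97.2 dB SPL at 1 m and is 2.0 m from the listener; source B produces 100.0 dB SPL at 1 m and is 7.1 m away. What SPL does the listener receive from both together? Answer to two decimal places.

At the listener: L_A = 97.2 − 20·log₁₀(2.0) = 91.179 dB; L_B = 100.0 − 20·log₁₀(7.1) = 82.975 dB.
Combined: 10·log₁₀(10^(91.179/10)+10^(82.975/10)) = 91.79 dB SPL.

91.79 dB SPL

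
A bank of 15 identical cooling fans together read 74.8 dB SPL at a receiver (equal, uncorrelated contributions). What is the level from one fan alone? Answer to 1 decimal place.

15 equal incoherent sources add 10·log₁₀(15) = 11.76 dB over one source.
L_one = 74.8 − 11.76 = 63.0 dB SPL.

63.0 dB SPL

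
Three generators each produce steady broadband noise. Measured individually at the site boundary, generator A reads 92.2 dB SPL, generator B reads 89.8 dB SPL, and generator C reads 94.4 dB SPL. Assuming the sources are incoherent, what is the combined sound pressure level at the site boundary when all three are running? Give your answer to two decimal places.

Add the sources as powers (linear), then convert back to dB:
L_total = 10·log₁₀(10^(92.2/10) + 10^(89.8/10) + 10^(94.4/10)) = 10·log₁₀(5369000000) = 97.30 dB SPL.

97.30 dB SPL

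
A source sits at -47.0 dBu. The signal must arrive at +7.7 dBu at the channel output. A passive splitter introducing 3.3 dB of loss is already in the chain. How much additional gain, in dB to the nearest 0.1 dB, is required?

58.0 dB

The required make-up gain is the shortfall in the dB sum.
G = +7.7 − (-47.0) + 3.3 = 58.0 dB.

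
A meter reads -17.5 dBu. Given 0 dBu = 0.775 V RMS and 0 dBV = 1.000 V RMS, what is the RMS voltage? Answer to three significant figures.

0.103 V

V = 0.775 V × 10^(-17.5/20).
= 0.775 × 0.1334 = 0.103 V.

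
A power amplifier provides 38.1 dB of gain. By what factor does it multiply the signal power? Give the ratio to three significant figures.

Power ratio = 10^(dB/10).
10^(38.1/10) = 10^(3.810) = 6460.

6460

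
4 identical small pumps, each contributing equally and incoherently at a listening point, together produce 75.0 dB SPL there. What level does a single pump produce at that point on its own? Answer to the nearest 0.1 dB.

69.0 dB SPL

4 equal incoherent sources add 10·log₁₀(4) = 6.02 dB over one source.
L_one = 75.0 − 6.02 = 69.0 dB SPL.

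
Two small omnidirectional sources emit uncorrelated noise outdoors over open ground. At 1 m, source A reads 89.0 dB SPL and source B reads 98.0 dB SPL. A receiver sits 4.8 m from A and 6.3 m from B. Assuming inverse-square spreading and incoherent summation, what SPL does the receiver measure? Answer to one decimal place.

At the listener: L_A = 89.0 − 20·log₁₀(4.8) = 75.38 dB; L_B = 98.0 − 20·log₁₀(6.3) = 82.01 dB.
Combined: 10·log₁₀(10^(75.38/10)+10^(82.01/10)) = 82.9 dB SPL.

82.9 dB SPL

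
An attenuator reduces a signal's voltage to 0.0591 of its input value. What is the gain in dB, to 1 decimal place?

Voltage is an amplitude quantity, so gain = 20·log₁₀(V_out/V_in).
20·log₁₀(0.0591) = -24.6 dB.

-24.6 dB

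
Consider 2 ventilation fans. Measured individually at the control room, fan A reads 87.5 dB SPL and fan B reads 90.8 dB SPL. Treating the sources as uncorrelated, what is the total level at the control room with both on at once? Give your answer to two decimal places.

92.47 dB SPL

Incoherent sources sum as intensities:
L_total = 10·log₁₀(10^(87.5/10) + 10^(90.8/10)) = 10·log₁₀(1765000000) = 92.47 dB SPL.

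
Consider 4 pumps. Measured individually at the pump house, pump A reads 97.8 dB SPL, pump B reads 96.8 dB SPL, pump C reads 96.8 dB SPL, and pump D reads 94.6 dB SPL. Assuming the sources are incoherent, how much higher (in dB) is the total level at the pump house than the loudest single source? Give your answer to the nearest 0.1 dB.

4.9 dB

Add the sources as powers (linear), then convert back to dB:
L_total = 10·log₁₀(10^(97.8/10) + 10^(96.8/10) + 10^(96.8/10) + 10^(94.6/10)) = 102.67 dB SPL.
Excess over the loudest (97.8 dB): 102.67 − 97.8 = 4.9 dB.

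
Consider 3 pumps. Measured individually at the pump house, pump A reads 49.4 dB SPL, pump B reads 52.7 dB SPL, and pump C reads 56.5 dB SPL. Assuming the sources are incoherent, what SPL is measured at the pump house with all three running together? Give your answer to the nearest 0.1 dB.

Incoherent sources sum as intensities:
L_total = 10·log₁₀(10^(49.4/10) + 10^(52.7/10) + 10^(56.5/10)) = 10·log₁₀(720000) = 58.6 dB SPL.

58.6 dB SPL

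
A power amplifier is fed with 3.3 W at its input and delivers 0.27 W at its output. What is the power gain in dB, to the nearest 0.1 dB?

-10.9 dB

For a power ratio, dB = 10·log₁₀(P₂/P₁).
10·log₁₀(0.27/3.3) = 10·log₁₀(0.08182) = -10.9 dB.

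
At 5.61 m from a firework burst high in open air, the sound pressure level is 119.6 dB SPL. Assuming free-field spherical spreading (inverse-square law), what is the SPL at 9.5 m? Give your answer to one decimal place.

Free-field point source: level drops by 20·log₁₀ of the distance ratio.
ΔL = −20·log₁₀(9.5/5.61) = -4.58 dB, so L₂ = 119.6 + (-4.58) = 115.0 dB SPL.

115.0 dB SPL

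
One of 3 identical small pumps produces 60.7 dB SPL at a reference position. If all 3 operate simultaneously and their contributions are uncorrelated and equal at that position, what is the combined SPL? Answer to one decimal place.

65.5 dB SPL

3 equal incoherent sources raise the level by 10·log₁₀(3) = 4.77 dB.
L_total = 60.7 + 4.77 = 65.5 dB SPL.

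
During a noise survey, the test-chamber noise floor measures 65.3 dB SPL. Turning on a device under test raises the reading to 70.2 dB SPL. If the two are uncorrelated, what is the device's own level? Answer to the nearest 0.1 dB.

68.5 dB SPL

Subtract intensities: L_src = 10·log₁₀(10^(L_total/10) − 10^(L_bg/10)).
L_src = 10·log₁₀(10^(70.2/10) − 10^(65.3/10)) = 10·log₁₀(7083000) = 68.5 dB SPL.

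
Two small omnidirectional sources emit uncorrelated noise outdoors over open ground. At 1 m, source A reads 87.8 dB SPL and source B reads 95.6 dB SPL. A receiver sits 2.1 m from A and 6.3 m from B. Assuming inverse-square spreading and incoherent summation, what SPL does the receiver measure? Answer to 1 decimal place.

83.6 dB SPL

At the listener: L_A = 87.8 − 20·log₁₀(2.1) = 81.36 dB; L_B = 95.6 − 20·log₁₀(6.3) = 79.61 dB.
Combined: 10·log₁₀(10^(81.36/10)+10^(79.61/10)) = 83.6 dB SPL.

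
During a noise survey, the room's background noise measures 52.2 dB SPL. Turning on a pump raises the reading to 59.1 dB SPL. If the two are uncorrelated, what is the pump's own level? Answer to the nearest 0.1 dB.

Subtract intensities: L_src = 10·log₁₀(10^(L_total/10) − 10^(L_bg/10)).
L_src = 10·log₁₀(10^(59.1/10) − 10^(52.2/10)) = 10·log₁₀(646900) = 58.1 dB SPL.

58.1 dB SPL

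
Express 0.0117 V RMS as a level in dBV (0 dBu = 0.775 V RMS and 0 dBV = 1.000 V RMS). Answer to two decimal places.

dBV = 20·log₁₀(V / 1.000 V).
20·log₁₀(0.0117/1.000) = -38.64 dBV.

-38.64 dBV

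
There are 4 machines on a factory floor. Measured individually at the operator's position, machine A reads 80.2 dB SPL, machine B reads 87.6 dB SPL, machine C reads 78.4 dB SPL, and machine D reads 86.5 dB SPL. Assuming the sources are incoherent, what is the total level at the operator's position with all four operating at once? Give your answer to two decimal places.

90.78 dB SPL

Incoherent sources sum as intensities:
L_total = 10·log₁₀(10^(80.2/10) + 10^(87.6/10) + 10^(78.4/10) + 10^(86.5/10)) = 10·log₁₀(1196000000) = 90.78 dB SPL.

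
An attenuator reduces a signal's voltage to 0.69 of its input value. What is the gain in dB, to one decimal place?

-3.2 dB

Voltage is an amplitude quantity, so gain = 20·log₁₀(V_out/V_in).
20·log₁₀(0.69) = -3.2 dB.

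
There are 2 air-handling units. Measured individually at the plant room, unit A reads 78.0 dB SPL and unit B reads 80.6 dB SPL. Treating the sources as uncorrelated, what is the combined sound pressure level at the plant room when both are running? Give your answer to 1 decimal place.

82.5 dB SPL

Incoherent sources sum as intensities:
L_total = 10·log₁₀(10^(78.0/10) + 10^(80.6/10)) = 10·log₁₀(177900000) = 82.5 dB SPL.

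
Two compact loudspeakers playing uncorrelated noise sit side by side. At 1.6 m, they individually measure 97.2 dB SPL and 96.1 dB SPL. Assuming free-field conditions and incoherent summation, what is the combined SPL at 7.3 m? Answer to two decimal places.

86.51 dB SPL

Combined at 1.6 m: 10·log₁₀(10^(97.2/10)+10^(96.1/10)) = 99.695 dB SPL.
Then apply −20·log₁₀(7.3/1.6) = -13.184 dB → 86.51 dB SPL.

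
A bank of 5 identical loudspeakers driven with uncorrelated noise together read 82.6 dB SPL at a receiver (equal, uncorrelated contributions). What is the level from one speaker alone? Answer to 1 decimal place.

5 equal incoherent sources add 10·log₁₀(5) = 6.99 dB over one source.
L_one = 82.6 − 6.99 = 75.6 dB SPL.

75.6 dB SPL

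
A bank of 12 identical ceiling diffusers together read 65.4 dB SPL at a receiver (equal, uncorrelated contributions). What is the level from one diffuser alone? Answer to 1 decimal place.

54.6 dB SPL

12 equal incoherent sources add 10·log₁₀(12) = 10.79 dB over one source.
L_one = 65.4 − 10.79 = 54.6 dB SPL.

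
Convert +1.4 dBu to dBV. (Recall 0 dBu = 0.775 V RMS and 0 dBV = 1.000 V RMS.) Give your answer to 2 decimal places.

-0.81 dBV

The offset between the scales is 20·log₁₀(0.775/1.000) = −2.214 dB.
So dBV = +1.4 − 2.214 = -0.81 dBV.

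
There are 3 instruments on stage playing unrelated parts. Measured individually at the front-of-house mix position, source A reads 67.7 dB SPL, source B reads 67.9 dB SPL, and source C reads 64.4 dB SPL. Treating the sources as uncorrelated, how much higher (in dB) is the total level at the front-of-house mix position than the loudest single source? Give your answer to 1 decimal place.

Uncorrelated sources add in intensity (power), not in dB.
L_total = 10·log₁₀(10^(67.7/10) + 10^(67.9/10) + 10^(64.4/10)) = 71.71 dB SPL.
Excess over the loudest (67.9 dB): 71.71 − 67.9 = 3.8 dB.

3.8 dB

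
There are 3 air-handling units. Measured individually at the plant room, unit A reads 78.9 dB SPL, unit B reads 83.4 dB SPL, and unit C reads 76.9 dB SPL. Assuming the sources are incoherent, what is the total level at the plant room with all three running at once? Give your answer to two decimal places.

Incoherent sources sum as intensities:
L_total = 10·log₁₀(10^(78.9/10) + 10^(83.4/10) + 10^(76.9/10)) = 10·log₁₀(345400000) = 85.38 dB SPL.

85.38 dB SPL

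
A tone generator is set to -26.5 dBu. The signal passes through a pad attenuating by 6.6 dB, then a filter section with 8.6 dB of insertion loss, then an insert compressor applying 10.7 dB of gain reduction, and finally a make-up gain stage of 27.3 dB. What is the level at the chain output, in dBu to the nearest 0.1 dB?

Cascaded gains and losses add directly in dB.
-26.5 − 6.6 − 8.6 − 10.7 + 27.3 = -25.1 dBu.

-25.1 dBu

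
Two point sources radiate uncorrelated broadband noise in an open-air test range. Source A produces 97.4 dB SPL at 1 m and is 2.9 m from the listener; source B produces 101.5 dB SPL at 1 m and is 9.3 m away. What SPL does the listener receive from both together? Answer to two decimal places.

At the listener: L_A = 97.4 − 20·log₁₀(2.9) = 88.152 dB; L_B = 101.5 − 20·log₁₀(9.3) = 82.130 dB.
Combined: 10·log₁₀(10^(88.152/10)+10^(82.130/10)) = 89.12 dB SPL.

89.12 dB SPL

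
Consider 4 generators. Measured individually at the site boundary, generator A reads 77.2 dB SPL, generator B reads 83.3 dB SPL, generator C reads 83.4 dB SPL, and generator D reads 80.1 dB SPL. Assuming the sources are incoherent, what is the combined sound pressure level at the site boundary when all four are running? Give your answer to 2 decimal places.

87.69 dB SPL

Incoherent sources sum as intensities:
L_total = 10·log₁₀(10^(77.2/10) + 10^(83.3/10) + 10^(83.4/10) + 10^(80.1/10)) = 10·log₁₀(587400000) = 87.69 dB SPL.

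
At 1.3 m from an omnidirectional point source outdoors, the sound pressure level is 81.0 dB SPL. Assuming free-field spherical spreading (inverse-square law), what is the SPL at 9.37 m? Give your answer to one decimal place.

63.8 dB SPL

For a point source in a free field, ΔL = −20·log₁₀(d₂/d₁).
ΔL = −20·log₁₀(9.37/1.3) = -17.16 dB, so L₂ = 81.0 + (-17.16) = 63.8 dB SPL.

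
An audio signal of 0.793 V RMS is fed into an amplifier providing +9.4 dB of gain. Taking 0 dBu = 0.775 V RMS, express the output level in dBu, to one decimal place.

Input level: 20·log₁₀(0.793/0.775) = 0.20 dBu.
Output: 0.20 + 9.4 = +9.6 dBu.

+9.6 dBu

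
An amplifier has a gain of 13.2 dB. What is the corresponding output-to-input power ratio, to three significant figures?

20.9

Power ratio = 10^(dB/10).
10^(13.2/10) = 10^(1.320) = 20.9.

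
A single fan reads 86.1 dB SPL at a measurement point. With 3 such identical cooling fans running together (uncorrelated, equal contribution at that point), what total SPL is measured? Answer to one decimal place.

90.9 dB SPL

3 equal incoherent sources raise the level by 10·log₁₀(3) = 4.77 dB.
L_total = 86.1 + 4.77 = 90.9 dB SPL.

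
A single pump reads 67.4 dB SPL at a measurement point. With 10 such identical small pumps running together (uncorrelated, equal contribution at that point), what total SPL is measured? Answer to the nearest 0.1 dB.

10 equal incoherent sources raise the level by 10·log₁₀(10) = 10.00 dB.
L_total = 67.4 + 10.00 = 77.4 dB SPL.

77.4 dB SPL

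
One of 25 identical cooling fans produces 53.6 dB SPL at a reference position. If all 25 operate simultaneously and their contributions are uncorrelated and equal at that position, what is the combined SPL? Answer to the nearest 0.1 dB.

25 equal incoherent sources raise the level by 10·log₁₀(25) = 13.98 dB.
L_total = 53.6 + 13.98 = 67.6 dB SPL.

67.6 dB SPL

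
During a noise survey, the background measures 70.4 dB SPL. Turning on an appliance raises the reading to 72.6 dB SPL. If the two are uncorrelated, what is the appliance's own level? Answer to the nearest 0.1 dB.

68.6 dB SPL

Remove the background by subtracting linear intensities:
L_src = 10·log₁₀(10^(72.6/10) − 10^(70.4/10)) = 10·log₁₀(7232000) = 68.6 dB SPL.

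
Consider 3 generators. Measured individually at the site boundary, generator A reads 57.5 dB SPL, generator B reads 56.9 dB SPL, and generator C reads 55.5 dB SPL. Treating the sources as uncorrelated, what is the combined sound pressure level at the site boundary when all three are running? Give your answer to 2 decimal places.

Add the sources as powers (linear), then convert back to dB:
L_total = 10·log₁₀(10^(57.5/10) + 10^(56.9/10) + 10^(55.5/10)) = 10·log₁₀(1407000) = 61.48 dB SPL.

61.48 dB SPL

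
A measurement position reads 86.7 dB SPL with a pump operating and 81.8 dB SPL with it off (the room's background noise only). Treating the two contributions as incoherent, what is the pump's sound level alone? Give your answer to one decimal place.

Subtract intensities: L_src = 10·log₁₀(10^(L_total/10) − 10^(L_bg/10)).
L_src = 10·log₁₀(10^(86.7/10) − 10^(81.8/10)) = 10·log₁₀(316400000) = 85.0 dB SPL.

85.0 dB SPL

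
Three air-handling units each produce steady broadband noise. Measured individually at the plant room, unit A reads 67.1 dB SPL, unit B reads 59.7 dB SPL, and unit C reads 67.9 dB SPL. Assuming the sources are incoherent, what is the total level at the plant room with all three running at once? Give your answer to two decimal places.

70.87 dB SPL

Add the sources as powers (linear), then convert back to dB:
L_total = 10·log₁₀(10^(67.1/10) + 10^(59.7/10) + 10^(67.9/10)) = 10·log₁₀(12230000) = 70.87 dB SPL.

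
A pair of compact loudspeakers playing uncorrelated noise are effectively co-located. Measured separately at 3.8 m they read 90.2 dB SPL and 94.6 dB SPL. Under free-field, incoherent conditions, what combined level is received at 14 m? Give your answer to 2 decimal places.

84.62 dB SPL

Combined at 3.8 m: 10·log₁₀(10^(90.2/10)+10^(94.6/10)) = 95.945 dB SPL.
Then apply −20·log₁₀(14/3.8) = -11.327 dB → 84.62 dB SPL.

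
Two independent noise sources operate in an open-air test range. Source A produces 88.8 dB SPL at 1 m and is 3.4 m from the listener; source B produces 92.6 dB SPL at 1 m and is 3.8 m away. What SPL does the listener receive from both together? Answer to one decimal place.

82.8 dB SPL

At the listener: L_A = 88.8 − 20·log₁₀(3.4) = 78.17 dB; L_B = 92.6 − 20·log₁₀(3.8) = 81.00 dB.
Combined: 10·log₁₀(10^(78.17/10)+10^(81.00/10)) = 82.8 dB SPL.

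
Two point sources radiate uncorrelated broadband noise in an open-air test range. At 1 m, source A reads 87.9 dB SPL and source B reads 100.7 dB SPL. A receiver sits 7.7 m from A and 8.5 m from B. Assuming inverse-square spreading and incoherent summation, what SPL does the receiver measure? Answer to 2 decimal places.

82.38 dB SPL

At the listener: L_A = 87.9 − 20·log₁₀(7.7) = 70.170 dB; L_B = 100.7 − 20·log₁₀(8.5) = 82.112 dB.
Combined: 10·log₁₀(10^(70.170/10)+10^(82.112/10)) = 82.38 dB SPL.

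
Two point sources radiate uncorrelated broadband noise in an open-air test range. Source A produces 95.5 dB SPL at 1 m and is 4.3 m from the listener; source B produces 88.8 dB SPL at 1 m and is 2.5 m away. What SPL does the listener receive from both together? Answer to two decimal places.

At the listener: L_A = 95.5 − 20·log₁₀(4.3) = 82.831 dB; L_B = 88.8 − 20·log₁₀(2.5) = 80.841 dB.
Combined: 10·log₁₀(10^(82.831/10)+10^(80.841/10)) = 84.96 dB SPL.

84.96 dB SPL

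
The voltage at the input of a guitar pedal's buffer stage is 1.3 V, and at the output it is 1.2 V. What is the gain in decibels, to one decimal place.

-0.7 dB

Voltage ratio → dB uses the 20·log₁₀ form:
20·log₁₀(1.2/1.3) = 20·log₁₀(0.9231) = -0.7 dB.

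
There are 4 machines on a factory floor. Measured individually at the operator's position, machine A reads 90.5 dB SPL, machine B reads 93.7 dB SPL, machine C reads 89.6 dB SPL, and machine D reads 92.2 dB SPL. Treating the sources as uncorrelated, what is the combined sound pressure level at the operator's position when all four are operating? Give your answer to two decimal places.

97.81 dB SPL

Add the sources as powers (linear), then convert back to dB:
L_total = 10·log₁₀(10^(90.5/10) + 10^(93.7/10) + 10^(89.6/10) + 10^(92.2/10)) = 10·log₁₀(6038000000) = 97.81 dB SPL.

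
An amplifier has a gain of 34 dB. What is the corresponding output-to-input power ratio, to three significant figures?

2510

Power ratio = 10^(dB/10).
10^(34/10) = 10^(3.400) = 2510.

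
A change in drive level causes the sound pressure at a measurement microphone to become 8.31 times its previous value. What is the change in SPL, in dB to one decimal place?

Sound pressure is an amplitude quantity: ΔL = 20·log₁₀(p₂/p₁).
20·log₁₀(8.31) = 18.4 dB.

18.4 dB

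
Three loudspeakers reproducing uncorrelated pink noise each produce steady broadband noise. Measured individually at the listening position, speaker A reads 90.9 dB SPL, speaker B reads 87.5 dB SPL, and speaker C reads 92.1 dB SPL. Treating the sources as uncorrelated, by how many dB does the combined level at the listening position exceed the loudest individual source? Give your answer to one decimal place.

3.2 dB

Incoherent sources sum as intensities:
L_total = 10·log₁₀(10^(90.9/10) + 10^(87.5/10) + 10^(92.1/10)) = 95.33 dB SPL.
Excess over the loudest (92.1 dB): 95.33 − 92.1 = 3.2 dB.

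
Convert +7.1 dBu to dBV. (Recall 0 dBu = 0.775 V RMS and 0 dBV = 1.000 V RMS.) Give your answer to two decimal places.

The offset between the scales is 20·log₁₀(0.775/1.000) = −2.214 dB.
So dBV = +7.1 − 2.214 = +4.89 dBV.

+4.89 dBV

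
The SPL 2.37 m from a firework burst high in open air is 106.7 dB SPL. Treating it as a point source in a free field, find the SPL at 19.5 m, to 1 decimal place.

For a point source in a free field, ΔL = −20·log₁₀(d₂/d₁).
ΔL = −20·log₁₀(19.5/2.37) = -18.31 dB, so L₂ = 106.7 + (-18.31) = 88.4 dB SPL.

88.4 dB SPL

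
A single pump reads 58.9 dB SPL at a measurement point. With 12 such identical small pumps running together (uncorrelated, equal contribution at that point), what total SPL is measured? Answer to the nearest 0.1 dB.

69.7 dB SPL

12 equal incoherent sources raise the level by 10·log₁₀(12) = 10.79 dB.
L_total = 58.9 + 10.79 = 69.7 dB SPL.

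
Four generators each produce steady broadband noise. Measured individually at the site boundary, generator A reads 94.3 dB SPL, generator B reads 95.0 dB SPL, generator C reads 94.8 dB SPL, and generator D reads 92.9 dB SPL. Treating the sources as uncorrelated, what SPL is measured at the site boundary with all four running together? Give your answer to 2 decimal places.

Uncorrelated sources add in intensity (power), not in dB.
L_total = 10·log₁₀(10^(94.3/10) + 10^(95.0/10) + 10^(94.8/10) + 10^(92.9/10)) = 10·log₁₀(10824000000) = 100.34 dB SPL.

100.34 dB SPL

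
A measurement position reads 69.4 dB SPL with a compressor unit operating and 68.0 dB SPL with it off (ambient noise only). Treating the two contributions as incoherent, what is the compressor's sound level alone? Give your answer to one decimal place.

Remove the background by subtracting linear intensities:
L_src = 10·log₁₀(10^(69.4/10) − 10^(68.0/10)) = 10·log₁₀(2400000) = 63.8 dB SPL.

63.8 dB SPL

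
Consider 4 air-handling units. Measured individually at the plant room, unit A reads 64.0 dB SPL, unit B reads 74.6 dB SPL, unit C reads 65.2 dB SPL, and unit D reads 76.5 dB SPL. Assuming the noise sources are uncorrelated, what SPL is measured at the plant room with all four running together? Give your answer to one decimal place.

Add the sources as powers (linear), then convert back to dB:
L_total = 10·log₁₀(10^(64.0/10) + 10^(74.6/10) + 10^(65.2/10) + 10^(76.5/10)) = 10·log₁₀(79330000) = 79.0 dB SPL.

79.0 dB SPL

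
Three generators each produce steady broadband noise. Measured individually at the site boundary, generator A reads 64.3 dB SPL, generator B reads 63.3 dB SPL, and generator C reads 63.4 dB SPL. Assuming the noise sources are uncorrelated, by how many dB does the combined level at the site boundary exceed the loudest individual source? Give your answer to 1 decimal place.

Add the sources as powers (linear), then convert back to dB:
L_total = 10·log₁₀(10^(64.3/10) + 10^(63.3/10) + 10^(63.4/10)) = 68.46 dB SPL.
Excess over the loudest (64.3 dB): 68.46 − 64.3 = 4.2 dB.

4.2 dB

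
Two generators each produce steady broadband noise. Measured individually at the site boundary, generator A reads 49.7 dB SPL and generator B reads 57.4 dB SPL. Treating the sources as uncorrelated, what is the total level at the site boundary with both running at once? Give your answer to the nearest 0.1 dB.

Incoherent sources sum as intensities:
L_total = 10·log₁₀(10^(49.7/10) + 10^(57.4/10)) = 10·log₁₀(642900) = 58.1 dB SPL.

58.1 dB SPL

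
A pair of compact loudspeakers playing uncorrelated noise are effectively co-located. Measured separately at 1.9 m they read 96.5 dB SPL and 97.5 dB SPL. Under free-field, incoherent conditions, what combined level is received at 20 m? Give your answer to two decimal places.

Combined at 1.9 m: 10·log₁₀(10^(96.5/10)+10^(97.5/10)) = 100.039 dB SPL.
Then apply −20·log₁₀(20/1.9) = -20.446 dB → 79.59 dB SPL.

79.59 dB SPL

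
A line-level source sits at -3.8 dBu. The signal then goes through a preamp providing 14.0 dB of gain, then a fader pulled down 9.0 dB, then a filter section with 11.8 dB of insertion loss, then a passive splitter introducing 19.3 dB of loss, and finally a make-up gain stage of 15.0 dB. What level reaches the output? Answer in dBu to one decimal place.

-14.9 dBu

Gain stages sum in dB:
-3.8 + 14.0 − 9.0 − 11.8 − 19.3 + 15.0 = -14.9 dBu.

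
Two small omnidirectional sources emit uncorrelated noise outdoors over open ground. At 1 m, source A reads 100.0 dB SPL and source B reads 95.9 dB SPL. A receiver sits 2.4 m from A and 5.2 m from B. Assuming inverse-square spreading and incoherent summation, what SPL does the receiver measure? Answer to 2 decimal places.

At the listener: L_A = 100.0 − 20·log₁₀(2.4) = 92.396 dB; L_B = 95.9 − 20·log₁₀(5.2) = 81.580 dB.
Combined: 10·log₁₀(10^(92.396/10)+10^(81.580/10)) = 92.74 dB SPL.

92.74 dB SPL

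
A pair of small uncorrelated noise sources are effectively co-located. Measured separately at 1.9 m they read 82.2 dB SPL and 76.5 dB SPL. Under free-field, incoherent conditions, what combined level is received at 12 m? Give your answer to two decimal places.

Combined at 1.9 m: 10·log₁₀(10^(82.2/10)+10^(76.5/10)) = 83.235 dB SPL.
Then apply −20·log₁₀(12/1.9) = -16.009 dB → 67.23 dB SPL.

67.23 dB SPL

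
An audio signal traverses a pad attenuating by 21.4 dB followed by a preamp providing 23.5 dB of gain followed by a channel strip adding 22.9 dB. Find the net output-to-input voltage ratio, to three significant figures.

17.8

Net gain = (−21.4) + 23.5 + 22.9 = 25.0 dB.
Voltage ratio = 10^(25.0/20) = 17.8.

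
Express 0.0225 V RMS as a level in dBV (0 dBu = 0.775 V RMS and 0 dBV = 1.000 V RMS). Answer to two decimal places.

dBV = 20·log₁₀(V / 1.000 V).
20·log₁₀(0.0225/1.000) = -32.96 dBV.

-32.96 dBV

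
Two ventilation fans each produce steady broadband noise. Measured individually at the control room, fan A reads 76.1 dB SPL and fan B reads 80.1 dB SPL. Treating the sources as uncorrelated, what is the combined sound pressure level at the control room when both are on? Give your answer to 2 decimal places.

Incoherent sources sum as intensities:
L_total = 10·log₁₀(10^(76.1/10) + 10^(80.1/10)) = 10·log₁₀(143100000) = 81.56 dB SPL.

81.56 dB SPL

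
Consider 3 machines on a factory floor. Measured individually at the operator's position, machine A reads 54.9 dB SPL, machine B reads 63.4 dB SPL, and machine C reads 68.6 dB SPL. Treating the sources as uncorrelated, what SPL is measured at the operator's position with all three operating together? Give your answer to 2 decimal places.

Add the sources as powers (linear), then convert back to dB:
L_total = 10·log₁₀(10^(54.9/10) + 10^(63.4/10) + 10^(68.6/10)) = 10·log₁₀(9741000) = 69.89 dB SPL.

69.89 dB SPL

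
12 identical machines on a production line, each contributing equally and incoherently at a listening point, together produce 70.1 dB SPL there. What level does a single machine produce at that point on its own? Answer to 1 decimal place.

12 equal incoherent sources add 10·log₁₀(12) = 10.79 dB over one source.
L_one = 70.1 − 10.79 = 59.3 dB SPL.

59.3 dB SPL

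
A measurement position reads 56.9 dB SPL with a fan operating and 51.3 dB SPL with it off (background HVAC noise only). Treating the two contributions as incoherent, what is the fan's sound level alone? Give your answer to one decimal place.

Remove the background by subtracting linear intensities:
L_src = 10·log₁₀(10^(56.9/10) − 10^(51.3/10)) = 10·log₁₀(354900) = 55.5 dB SPL.

55.5 dB SPL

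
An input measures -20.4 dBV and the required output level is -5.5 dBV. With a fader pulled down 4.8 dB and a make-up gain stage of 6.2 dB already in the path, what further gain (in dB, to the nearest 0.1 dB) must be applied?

The required make-up gain is the shortfall in the dB sum.
G = -5.5 − (-20.4) + 4.8 − 6.2 = 13.5 dB.

13.5 dB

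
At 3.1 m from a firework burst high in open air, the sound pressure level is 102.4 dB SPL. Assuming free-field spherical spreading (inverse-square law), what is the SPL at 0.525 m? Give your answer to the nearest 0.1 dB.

For a point source in a free field, ΔL = −20·log₁₀(d₂/d₁).
ΔL = −20·log₁₀(0.525/3.1) = 15.42 dB, so L₂ = 102.4 + (15.42) = 117.8 dB SPL.

117.8 dB SPL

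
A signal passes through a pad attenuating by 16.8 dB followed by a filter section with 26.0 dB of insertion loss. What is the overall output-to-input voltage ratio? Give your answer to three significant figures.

Net gain = (−16.8) + (−26.0) = -42.8 dB.
Voltage ratio = 10^(-42.8/20) = 0.00724.

0.00724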